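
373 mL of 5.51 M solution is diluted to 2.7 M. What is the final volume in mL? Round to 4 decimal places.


Dilution: M1*V1 = M2*V2, solve for V2.
V2 = M1*V1 / M2
V2 = 5.51 * 373 / 2.7
V2 = 2055.23 / 2.7
V2 = 761.1962963 mL, rounded to 4 dp:

761.1963 mL


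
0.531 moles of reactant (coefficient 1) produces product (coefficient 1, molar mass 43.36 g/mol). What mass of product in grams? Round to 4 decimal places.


Use the coefficient ratio to convert reactant moles to product moles, then multiply by the product's molar mass.
moles_P = moles_R * (coeff_P / coeff_R) = 0.531 * (1/1) = 0.531
mass_P = moles_P * M_P = 0.531 * 43.36
mass_P = 23.02416 g, rounded to 4 dp:

23.0242 g


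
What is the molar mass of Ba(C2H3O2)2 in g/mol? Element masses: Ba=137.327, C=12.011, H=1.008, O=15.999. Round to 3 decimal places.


M = sum(count * atomic_mass) over atoms.
M = 1*137.327 + 4*12.011 + 6*1.008 + 4*15.999
M = 137.327 + 48.044 + 6.048 + 63.996
M = 255.415 g/mol, rounded to 3 dp:

255.415 g/mol


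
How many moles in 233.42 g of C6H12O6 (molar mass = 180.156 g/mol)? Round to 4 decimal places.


n = mass / M
n = 233.42 / 180.156
n = 1.29565488 mol, rounded to 4 dp:

1.2957 mol


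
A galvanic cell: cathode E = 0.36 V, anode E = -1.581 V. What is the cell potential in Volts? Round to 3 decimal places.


Standard cell potential: E_cell = E_cathode - E_anode.
E_cell = 0.36 - (-1.581)
E_cell = 1.941 V, rounded to 3 dp:

1.941 V


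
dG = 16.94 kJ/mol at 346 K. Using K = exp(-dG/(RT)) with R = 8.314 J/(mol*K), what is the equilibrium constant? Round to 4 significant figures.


dG is in kJ/mol; multiply by 1000 to match R in J/(mol*K).
RT = 8.314 * 346 = 2876.644 J/mol
exponent = -dG*1000 / (RT) = -(16.94*1000) / 2876.644 = -5.88880654
K = exp(-5.88880654)
K = 0.0027702809, rounded to 4 significant figures:

0.002770


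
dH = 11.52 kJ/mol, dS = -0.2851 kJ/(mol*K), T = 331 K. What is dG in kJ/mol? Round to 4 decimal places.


Gibbs: dG = dH - T*dS (consistent units, dS already in kJ/(mol*K)).
T*dS = 331 * -0.2851 = -94.3681
dG = 11.52 - (-94.3681)
dG = 105.8881 kJ/mol, rounded to 4 dp:

105.8881 kJ/mol


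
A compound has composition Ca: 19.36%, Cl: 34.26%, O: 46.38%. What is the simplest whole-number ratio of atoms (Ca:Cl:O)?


Assume 100 g of compound, divide each mass% by atomic mass to get moles, then normalize by the smallest to get a raw atom ratio.
Moles per 100 g: Ca: 19.36/40.078 = 0.4831, Cl: 34.26/35.453 = 0.9663, O: 46.38/15.999 = 2.8989
Raw ratio (divide by min = 0.4831): Ca: 1.0, Cl: 2.0, O: 6.001
Multiply by 1 to clear fractions: Ca: 1.0 ~= 1, Cl: 2.0 ~= 2, O: 6.001 ~= 6
Reduce by GCD to get the simplest whole-number ratio:

1:2:6


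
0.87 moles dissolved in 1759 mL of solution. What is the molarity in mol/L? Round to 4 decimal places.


Convert volume to liters: V_L = V_mL / 1000.
V_L = 1759 / 1000 = 1.759 L
M = n / V_L = 0.87 / 1.759
M = 0.4945992 mol/L, rounded to 4 dp:

0.4946 mol/L


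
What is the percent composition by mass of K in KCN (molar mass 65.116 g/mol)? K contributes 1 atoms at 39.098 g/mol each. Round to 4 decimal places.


pct = 100 * (n_elem * M_elem) / M_total
mass_contribution = 1 * 39.098 = 39.098 g/mol
pct = 100 * 39.098 / 65.116
pct = 60.04361447 %, rounded to 4 dp:

60.0436 %


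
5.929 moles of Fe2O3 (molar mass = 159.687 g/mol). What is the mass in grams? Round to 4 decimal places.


mass = n * M
mass = 5.929 * 159.687
mass = 946.784223 g, rounded to 4 dp:

946.7842 g


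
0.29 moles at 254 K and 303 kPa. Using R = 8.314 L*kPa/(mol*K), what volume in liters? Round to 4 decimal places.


PV = nRT, solve for V = nRT / P.
nRT = 0.29 * 8.314 * 254 = 612.4092
V = 612.4092 / 303
V = 2.02115248 L, rounded to 4 dp:

2.0212 L


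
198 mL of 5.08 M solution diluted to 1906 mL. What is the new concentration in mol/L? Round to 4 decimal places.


Dilution: M1*V1 = M2*V2, solve for M2.
M2 = M1*V1 / V2
M2 = 5.08 * 198 / 1906
M2 = 1005.84 / 1906
M2 = 0.52772298 mol/L, rounded to 4 dp:

0.5277 mol/L


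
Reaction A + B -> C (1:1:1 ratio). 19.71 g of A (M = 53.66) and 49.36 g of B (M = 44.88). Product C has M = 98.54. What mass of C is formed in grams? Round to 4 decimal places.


Find moles of each reactant; the smaller value is the limiting reagent in a 1:1:1 reaction, so moles_C equals moles of the limiter.
n_A = mass_A / M_A = 19.71 / 53.66 = 0.367313 mol
n_B = mass_B / M_B = 49.36 / 44.88 = 1.099822 mol
Limiting reagent: A (smaller), n_limiting = 0.367313 mol
mass_C = n_limiting * M_C = 0.367313 * 98.54
mass_C = 36.19502302 g, rounded to 4 dp:

36.1950 g


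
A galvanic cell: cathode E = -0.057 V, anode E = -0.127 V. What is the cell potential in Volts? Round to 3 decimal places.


Standard cell potential: E_cell = E_cathode - E_anode.
E_cell = -0.057 - (-0.127)
E_cell = 0.07 V, rounded to 3 dp:

0.070 V


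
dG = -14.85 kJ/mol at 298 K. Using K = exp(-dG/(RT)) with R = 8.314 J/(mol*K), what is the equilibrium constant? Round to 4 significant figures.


dG is in kJ/mol; multiply by 1000 to match R in J/(mol*K).
RT = 8.314 * 298 = 2477.572 J/mol
exponent = -dG*1000 / (RT) = -(-14.85*1000) / 2477.572 = 5.99377132
K = exp(5.99377132)
K = 400.92377, rounded to 4 significant figures:

400.9


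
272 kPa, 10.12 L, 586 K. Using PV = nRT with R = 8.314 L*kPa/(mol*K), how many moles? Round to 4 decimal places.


PV = nRT, solve for n = PV / (RT).
PV = 272 * 10.12 = 2752.64
RT = 8.314 * 586 = 4872.004
n = 2752.64 / 4872.004
n = 0.56499133 mol, rounded to 4 dp:

0.5650 mol


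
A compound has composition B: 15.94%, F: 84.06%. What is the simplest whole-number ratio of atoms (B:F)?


Assume 100 g of compound, divide each mass% by atomic mass to get moles, then normalize by the smallest to get a raw atom ratio.
Moles per 100 g: B: 15.94/10.81 = 1.4746, F: 84.06/18.998 = 4.4247
Raw ratio (divide by min = 1.4746): B: 1.0, F: 3.001
Multiply by 1 to clear fractions: B: 1.0 ~= 1, F: 3.001 ~= 3
Reduce by GCD to get the simplest whole-number ratio:

1:3


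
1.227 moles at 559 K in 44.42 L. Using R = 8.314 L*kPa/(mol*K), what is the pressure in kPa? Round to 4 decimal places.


PV = nRT, solve for P = nRT / V.
nRT = 1.227 * 8.314 * 559 = 5702.5144
P = 5702.5144 / 44.42
P = 128.37718145 kPa, rounded to 4 dp:

128.3772 kPa


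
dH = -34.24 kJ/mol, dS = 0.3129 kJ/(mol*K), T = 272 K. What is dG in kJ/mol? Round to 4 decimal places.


Gibbs: dG = dH - T*dS (consistent units, dS already in kJ/(mol*K)).
T*dS = 272 * 0.3129 = 85.1088
dG = -34.24 - (85.1088)
dG = -119.3488 kJ/mol, rounded to 4 dp:

-119.3488 kJ/mol


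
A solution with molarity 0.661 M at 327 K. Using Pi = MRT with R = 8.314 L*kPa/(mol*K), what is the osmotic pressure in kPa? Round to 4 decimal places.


Osmotic pressure (van't Hoff): Pi = M*R*T.
RT = 8.314 * 327 = 2718.678
Pi = 0.661 * 2718.678
Pi = 1797.046158 kPa, rounded to 4 dp:

1797.0462 kPa


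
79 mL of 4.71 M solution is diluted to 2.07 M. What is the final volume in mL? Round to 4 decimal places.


Dilution: M1*V1 = M2*V2, solve for V2.
V2 = M1*V1 / M2
V2 = 4.71 * 79 / 2.07
V2 = 372.09 / 2.07
V2 = 179.75362319 mL, rounded to 4 dp:

179.7536 mL


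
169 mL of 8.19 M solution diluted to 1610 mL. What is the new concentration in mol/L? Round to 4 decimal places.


Dilution: M1*V1 = M2*V2, solve for M2.
M2 = M1*V1 / V2
M2 = 8.19 * 169 / 1610
M2 = 1384.11 / 1610
M2 = 0.85969565 mol/L, rounded to 4 dp:

0.8597 mol/L


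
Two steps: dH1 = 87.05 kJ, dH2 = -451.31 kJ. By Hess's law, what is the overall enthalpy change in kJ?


Hess's law: enthalpy is a state function, so add the step enthalpies.
dH_total = dH1 + dH2 = 87.05 + (-451.31)
dH_total = -364.26 kJ:

-364.26 kJ


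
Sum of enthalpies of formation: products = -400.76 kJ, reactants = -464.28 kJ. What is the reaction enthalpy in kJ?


dH_rxn = sum(dH_f products) - sum(dH_f reactants)
dH_rxn = -400.76 - (-464.28)
dH_rxn = 63.52 kJ:

63.52 kJ


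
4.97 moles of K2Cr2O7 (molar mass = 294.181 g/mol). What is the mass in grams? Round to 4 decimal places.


mass = n * M
mass = 4.97 * 294.181
mass = 1462.07957 g, rounded to 4 dp:

1462.0796 g


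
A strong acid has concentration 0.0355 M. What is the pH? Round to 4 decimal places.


A strong acid dissociates completely, so [H+] equals the given concentration.
pH = -log10([H+]) = -log10(0.0355)
pH = 1.44977165, rounded to 4 dp:

1.4498


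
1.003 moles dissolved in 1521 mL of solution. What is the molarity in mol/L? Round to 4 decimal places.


Convert volume to liters: V_L = V_mL / 1000.
V_L = 1521 / 1000 = 1.521 L
M = n / V_L = 1.003 / 1.521
M = 0.65943458 mol/L, rounded to 4 dp:

0.6594 mol/L


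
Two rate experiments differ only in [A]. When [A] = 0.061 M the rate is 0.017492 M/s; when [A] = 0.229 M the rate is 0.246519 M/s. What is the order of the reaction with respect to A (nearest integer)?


Rate is proportional to [A]^n, so rate2/rate1 = ([A]2/[A]1)^n. Take logs to solve for n.
rate2/rate1 = 0.246519 / 0.017492 = 14.0932
[A]2/[A]1 = 0.229 / 0.061 = 3.7541
n = ln(14.0932) / ln(3.7541) = 2.0
Nearest integer order:

2


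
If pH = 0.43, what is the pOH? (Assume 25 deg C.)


At 25 deg C, pH + pOH = 14.
pOH = 14 - pH = 14 - 0.43
pOH = 13.57:

13.57


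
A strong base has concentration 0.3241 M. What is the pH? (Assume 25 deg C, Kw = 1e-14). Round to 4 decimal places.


A strong base dissociates completely, so [OH-] equals the given concentration.
pOH = -log10([OH-]) = -log10(0.3241) = 0.489321
pH = 14 - pOH = 14 - 0.489321
pH = 13.510679, rounded to 4 dp:

13.5107


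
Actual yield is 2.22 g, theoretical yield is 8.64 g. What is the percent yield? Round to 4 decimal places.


% yield = 100 * actual / theoretical
% yield = 100 * 2.22 / 8.64
% yield = 25.69444444 %, rounded to 4 dp:

25.6944 %


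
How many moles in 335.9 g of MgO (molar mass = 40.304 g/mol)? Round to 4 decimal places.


n = mass / M
n = 335.9 / 40.304
n = 8.33416038 mol, rounded to 4 dp:

8.3342 mol


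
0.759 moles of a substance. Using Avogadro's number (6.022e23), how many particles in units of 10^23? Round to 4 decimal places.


N = n * NA, then divide by 1e23 for the requested units.
N / 1e23 = n * 6.022
N / 1e23 = 0.759 * 6.022
N / 1e23 = 4.570698, rounded to 4 dp:

4.5707


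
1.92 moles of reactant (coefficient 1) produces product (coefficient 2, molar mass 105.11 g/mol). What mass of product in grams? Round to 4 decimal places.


Use the coefficient ratio to convert reactant moles to product moles, then multiply by the product's molar mass.
moles_P = moles_R * (coeff_P / coeff_R) = 1.92 * (2/1) = 3.84
mass_P = moles_P * M_P = 3.84 * 105.11
mass_P = 403.6224 g, rounded to 4 dp:

403.6224 g


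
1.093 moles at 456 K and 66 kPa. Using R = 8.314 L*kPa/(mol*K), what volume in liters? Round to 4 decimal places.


PV = nRT, solve for V = nRT / P.
nRT = 1.093 * 8.314 * 456 = 4143.7641
V = 4143.7641 / 66
V = 62.78430455 L, rounded to 4 dp:

62.7843 L


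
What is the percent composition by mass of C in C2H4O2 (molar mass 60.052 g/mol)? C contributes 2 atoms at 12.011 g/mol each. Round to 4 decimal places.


pct = 100 * (n_elem * M_elem) / M_total
mass_contribution = 2 * 12.011 = 24.022 g/mol
pct = 100 * 24.022 / 60.052
pct = 40.00199827 %, rounded to 4 dp:

40.0020 %


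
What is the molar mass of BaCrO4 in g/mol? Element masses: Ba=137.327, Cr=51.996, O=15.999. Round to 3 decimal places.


M = sum(count * atomic_mass) over atoms.
M = 1*137.327 + 1*51.996 + 4*15.999
M = 137.327 + 51.996 + 63.996
M = 253.319 g/mol, rounded to 3 dp:

253.319 g/mol


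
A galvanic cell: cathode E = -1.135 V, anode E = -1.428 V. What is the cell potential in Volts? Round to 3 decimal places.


Standard cell potential: E_cell = E_cathode - E_anode.
E_cell = -1.135 - (-1.428)
E_cell = 0.293 V, rounded to 3 dp:

0.293 V


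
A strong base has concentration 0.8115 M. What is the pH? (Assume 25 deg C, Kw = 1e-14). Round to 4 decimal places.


A strong base dissociates completely, so [OH-] equals the given concentration.
pOH = -log10([OH-]) = -log10(0.8115) = 0.090711
pH = 14 - pOH = 14 - 0.090711
pH = 13.909289, rounded to 4 dp:

13.9093


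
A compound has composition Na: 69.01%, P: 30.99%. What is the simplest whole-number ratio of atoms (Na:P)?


Assume 100 g of compound, divide each mass% by atomic mass to get moles, then normalize by the smallest to get a raw atom ratio.
Moles per 100 g: Na: 69.01/22.99 = 3.0017, P: 30.99/30.974 = 1.0005
Raw ratio (divide by min = 1.0005): Na: 3.0, P: 1.0
Multiply by 1 to clear fractions: Na: 3.0 ~= 3, P: 1.0 ~= 1
Reduce by GCD to get the simplest whole-number ratio:

3:1


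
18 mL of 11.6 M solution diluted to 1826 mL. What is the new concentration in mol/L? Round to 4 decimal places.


Dilution: M1*V1 = M2*V2, solve for M2.
M2 = M1*V1 / V2
M2 = 11.6 * 18 / 1826
M2 = 208.8 / 1826
M2 = 0.1143483 mol/L, rounded to 4 dp:

0.1143 mol/L


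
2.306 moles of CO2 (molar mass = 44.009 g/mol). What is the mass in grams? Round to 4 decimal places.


mass = n * M
mass = 2.306 * 44.009
mass = 101.484754 g, rounded to 4 dp:

101.4848 g


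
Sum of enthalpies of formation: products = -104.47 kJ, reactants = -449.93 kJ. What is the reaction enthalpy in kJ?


dH_rxn = sum(dH_f products) - sum(dH_f reactants)
dH_rxn = -104.47 - (-449.93)
dH_rxn = 345.46 kJ:

345.46 kJ


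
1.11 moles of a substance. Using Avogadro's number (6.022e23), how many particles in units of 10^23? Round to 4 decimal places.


N = n * NA, then divide by 1e23 for the requested units.
N / 1e23 = n * 6.022
N / 1e23 = 1.11 * 6.022
N / 1e23 = 6.68442, rounded to 4 dp:

6.6844


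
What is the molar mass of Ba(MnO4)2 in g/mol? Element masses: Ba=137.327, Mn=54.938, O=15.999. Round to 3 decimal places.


M = sum(count * atomic_mass) over atoms.
M = 1*137.327 + 2*54.938 + 8*15.999
M = 137.327 + 109.876 + 127.992
M = 375.195 g/mol, rounded to 3 dp:

375.195 g/mol


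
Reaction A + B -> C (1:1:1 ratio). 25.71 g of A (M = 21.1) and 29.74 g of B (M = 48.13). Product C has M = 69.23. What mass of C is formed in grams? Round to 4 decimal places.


Find moles of each reactant; the smaller value is the limiting reagent in a 1:1:1 reaction, so moles_C equals moles of the limiter.
n_A = mass_A / M_A = 25.71 / 21.1 = 1.218483 mol
n_B = mass_B / M_B = 29.74 / 48.13 = 0.61791 mol
Limiting reagent: B (smaller), n_limiting = 0.61791 mol
mass_C = n_limiting * M_C = 0.61791 * 69.23
mass_C = 42.7779093 g, rounded to 4 dp:

42.7779 g


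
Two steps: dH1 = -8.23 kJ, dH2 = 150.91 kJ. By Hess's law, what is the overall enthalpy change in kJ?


Hess's law: enthalpy is a state function, so add the step enthalpies.
dH_total = dH1 + dH2 = -8.23 + (150.91)
dH_total = 142.68 kJ:

142.68 kJ


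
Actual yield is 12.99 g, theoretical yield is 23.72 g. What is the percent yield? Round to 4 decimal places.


% yield = 100 * actual / theoretical
% yield = 100 * 12.99 / 23.72
% yield = 54.76391231 %, rounded to 4 dp:

54.7639 %


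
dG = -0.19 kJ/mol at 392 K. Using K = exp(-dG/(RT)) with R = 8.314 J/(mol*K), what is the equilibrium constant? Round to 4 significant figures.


dG is in kJ/mol; multiply by 1000 to match R in J/(mol*K).
RT = 8.314 * 392 = 3259.088 J/mol
exponent = -dG*1000 / (RT) = -(-0.19*1000) / 3259.088 = 0.05829852
K = exp(0.05829852)
K = 1.0600314, rounded to 4 significant figures:

1.060


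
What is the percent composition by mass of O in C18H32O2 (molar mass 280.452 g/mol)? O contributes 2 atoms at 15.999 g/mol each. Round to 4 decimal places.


pct = 100 * (n_elem * M_elem) / M_total
mass_contribution = 2 * 15.999 = 31.998 g/mol
pct = 100 * 31.998 / 280.452
pct = 11.40943905 %, rounded to 4 dp:

11.4094 %


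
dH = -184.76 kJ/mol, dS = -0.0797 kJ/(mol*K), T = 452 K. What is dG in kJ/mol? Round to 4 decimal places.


Gibbs: dG = dH - T*dS (consistent units, dS already in kJ/(mol*K)).
T*dS = 452 * -0.0797 = -36.0244
dG = -184.76 - (-36.0244)
dG = -148.7356 kJ/mol, rounded to 4 dp:

-148.7356 kJ/mol


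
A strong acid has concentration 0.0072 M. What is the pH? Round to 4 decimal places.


A strong acid dissociates completely, so [H+] equals the given concentration.
pH = -log10([H+]) = -log10(0.0072)
pH = 2.1426675, rounded to 4 dp:

2.1427


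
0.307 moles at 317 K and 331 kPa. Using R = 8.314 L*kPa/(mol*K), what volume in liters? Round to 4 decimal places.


PV = nRT, solve for V = nRT / P.
nRT = 0.307 * 8.314 * 317 = 809.1102
V = 809.1102 / 331
V = 2.44444169 L, rounded to 4 dp:

2.4444 L


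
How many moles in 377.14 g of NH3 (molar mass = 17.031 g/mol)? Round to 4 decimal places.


n = mass / M
n = 377.14 / 17.031
n = 22.14432505 mol, rounded to 4 dp:

22.1443 mol


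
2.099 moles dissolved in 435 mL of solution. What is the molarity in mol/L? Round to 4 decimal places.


Convert volume to liters: V_L = V_mL / 1000.
V_L = 435 / 1000 = 0.435 L
M = n / V_L = 2.099 / 0.435
M = 4.82528736 mol/L, rounded to 4 dp:

4.8253 mol/L


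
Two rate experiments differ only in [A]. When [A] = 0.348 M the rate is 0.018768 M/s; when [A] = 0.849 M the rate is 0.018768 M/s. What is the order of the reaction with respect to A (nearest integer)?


Rate is proportional to [A]^n, so rate2/rate1 = ([A]2/[A]1)^n. Take logs to solve for n.
rate2/rate1 = 0.018768 / 0.018768 = 1.0
[A]2/[A]1 = 0.849 / 0.348 = 2.4397
n = ln(1.0) / ln(2.4397) = 0.0
Nearest integer order:

0


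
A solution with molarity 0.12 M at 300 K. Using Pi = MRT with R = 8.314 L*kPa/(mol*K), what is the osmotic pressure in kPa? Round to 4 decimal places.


Osmotic pressure (van't Hoff): Pi = M*R*T.
RT = 8.314 * 300 = 2494.2
Pi = 0.12 * 2494.2
Pi = 299.304 kPa, rounded to 4 dp:

299.3040 kPa


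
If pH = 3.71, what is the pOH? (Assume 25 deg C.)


At 25 deg C, pH + pOH = 14.
pOH = 14 - pH = 14 - 3.71
pOH = 10.29:

10.29


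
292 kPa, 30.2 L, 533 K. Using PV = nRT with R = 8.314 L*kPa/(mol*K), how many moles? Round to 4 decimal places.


PV = nRT, solve for n = PV / (RT).
PV = 292 * 30.2 = 8818.4
RT = 8.314 * 533 = 4431.362
n = 8818.4 / 4431.362
n = 1.98999766 mol, rounded to 4 dp:

1.9900 mol


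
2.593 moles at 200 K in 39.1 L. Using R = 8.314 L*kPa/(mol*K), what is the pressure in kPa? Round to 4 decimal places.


PV = nRT, solve for P = nRT / V.
nRT = 2.593 * 8.314 * 200 = 4311.6404
P = 4311.6404 / 39.1
P = 110.27213299 kPa, rounded to 4 dp:

110.2721 kPa


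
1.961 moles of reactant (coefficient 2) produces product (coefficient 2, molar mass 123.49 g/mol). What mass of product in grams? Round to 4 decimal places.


Use the coefficient ratio to convert reactant moles to product moles, then multiply by the product's molar mass.
moles_P = moles_R * (coeff_P / coeff_R) = 1.961 * (2/2) = 1.961
mass_P = moles_P * M_P = 1.961 * 123.49
mass_P = 242.16389 g, rounded to 4 dp:

242.1639 g


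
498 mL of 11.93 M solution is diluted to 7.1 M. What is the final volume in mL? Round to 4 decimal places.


Dilution: M1*V1 = M2*V2, solve for V2.
V2 = M1*V1 / M2
V2 = 11.93 * 498 / 7.1
V2 = 5941.14 / 7.1
V2 = 836.78028169 mL, rounded to 4 dp:

836.7803 mL


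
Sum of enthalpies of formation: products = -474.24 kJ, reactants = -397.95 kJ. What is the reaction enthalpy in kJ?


dH_rxn = sum(dH_f products) - sum(dH_f reactants)
dH_rxn = -474.24 - (-397.95)
dH_rxn = -76.29 kJ:

-76.29 kJ


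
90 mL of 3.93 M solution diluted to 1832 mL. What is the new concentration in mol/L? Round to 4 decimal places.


Dilution: M1*V1 = M2*V2, solve for M2.
M2 = M1*V1 / V2
M2 = 3.93 * 90 / 1832
M2 = 353.7 / 1832
M2 = 0.19306769 mol/L, rounded to 4 dp:

0.1931 mol/L


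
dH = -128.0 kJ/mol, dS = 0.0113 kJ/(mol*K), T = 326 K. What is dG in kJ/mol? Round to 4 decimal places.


Gibbs: dG = dH - T*dS (consistent units, dS already in kJ/(mol*K)).
T*dS = 326 * 0.0113 = 3.6838
dG = -128.0 - (3.6838)
dG = -131.6838 kJ/mol, rounded to 4 dp:

-131.6838 kJ/mol


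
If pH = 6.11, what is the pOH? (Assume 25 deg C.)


At 25 deg C, pH + pOH = 14.
pOH = 14 - pH = 14 - 6.11
pOH = 7.89:

7.89


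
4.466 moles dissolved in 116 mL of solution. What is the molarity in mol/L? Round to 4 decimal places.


Convert volume to liters: V_L = V_mL / 1000.
V_L = 116 / 1000 = 0.116 L
M = n / V_L = 4.466 / 0.116
M = 38.5 mol/L, rounded to 4 dp:

38.5000 mol/L


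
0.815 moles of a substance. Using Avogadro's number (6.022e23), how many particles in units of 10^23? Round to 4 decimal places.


N = n * NA, then divide by 1e23 for the requested units.
N / 1e23 = n * 6.022
N / 1e23 = 0.815 * 6.022
N / 1e23 = 4.90793, rounded to 4 dp:

4.9079


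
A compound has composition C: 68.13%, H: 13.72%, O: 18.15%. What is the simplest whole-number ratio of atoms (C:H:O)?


Assume 100 g of compound, divide each mass% by atomic mass to get moles, then normalize by the smallest to get a raw atom ratio.
Moles per 100 g: C: 68.13/12.011 = 5.6723, H: 13.72/1.008 = 13.6111, O: 18.15/15.999 = 1.1344
Raw ratio (divide by min = 1.1344): C: 5.0, H: 11.998, O: 1.0
Multiply by 1 to clear fractions: C: 5.0 ~= 5, H: 11.998 ~= 12, O: 1.0 ~= 1
Reduce by GCD to get the simplest whole-number ratio:

5:12:1


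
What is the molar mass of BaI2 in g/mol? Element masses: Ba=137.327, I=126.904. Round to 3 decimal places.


M = sum(count * atomic_mass) over atoms.
M = 1*137.327 + 2*126.904
M = 137.327 + 253.808
M = 391.135 g/mol, rounded to 3 dp:

391.135 g/mol


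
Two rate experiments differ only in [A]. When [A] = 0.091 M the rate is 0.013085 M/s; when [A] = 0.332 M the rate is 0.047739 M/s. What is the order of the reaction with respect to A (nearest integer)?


Rate is proportional to [A]^n, so rate2/rate1 = ([A]2/[A]1)^n. Take logs to solve for n.
rate2/rate1 = 0.047739 / 0.013085 = 3.6484
[A]2/[A]1 = 0.332 / 0.091 = 3.6484
n = ln(3.6484) / ln(3.6484) = 1.0
Nearest integer order:

1


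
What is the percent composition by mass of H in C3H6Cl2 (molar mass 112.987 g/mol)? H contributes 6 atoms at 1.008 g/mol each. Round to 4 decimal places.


pct = 100 * (n_elem * M_elem) / M_total
mass_contribution = 6 * 1.008 = 6.048 g/mol
pct = 100 * 6.048 / 112.987
pct = 5.3528282 %, rounded to 4 dp:

5.3528 %


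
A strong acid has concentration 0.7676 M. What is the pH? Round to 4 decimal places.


A strong acid dissociates completely, so [H+] equals the given concentration.
pH = -log10([H+]) = -log10(0.7676)
pH = 0.11486503, rounded to 4 dp:

0.1149


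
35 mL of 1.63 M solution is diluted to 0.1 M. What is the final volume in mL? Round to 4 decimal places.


Dilution: M1*V1 = M2*V2, solve for V2.
V2 = M1*V1 / M2
V2 = 1.63 * 35 / 0.1
V2 = 57.05 / 0.1
V2 = 570.5 mL, rounded to 4 dp:

570.5000 mL


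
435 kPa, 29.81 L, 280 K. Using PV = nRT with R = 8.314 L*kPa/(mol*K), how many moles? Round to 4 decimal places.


PV = nRT, solve for n = PV / (RT).
PV = 435 * 29.81 = 12967.35
RT = 8.314 * 280 = 2327.92
n = 12967.35 / 2327.92
n = 5.57035895 mol, rounded to 4 dp:

5.5704 mol


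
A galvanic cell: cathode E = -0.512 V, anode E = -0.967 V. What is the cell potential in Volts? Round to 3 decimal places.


Standard cell potential: E_cell = E_cathode - E_anode.
E_cell = -0.512 - (-0.967)
E_cell = 0.455 V, rounded to 3 dp:

0.455 V


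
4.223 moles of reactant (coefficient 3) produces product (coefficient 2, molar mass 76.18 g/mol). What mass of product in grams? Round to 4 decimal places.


Use the coefficient ratio to convert reactant moles to product moles, then multiply by the product's molar mass.
moles_P = moles_R * (coeff_P / coeff_R) = 4.223 * (2/3) = 2.815333
mass_P = moles_P * M_P = 2.815333 * 76.18
mass_P = 214.47206794 g, rounded to 4 dp:

214.4721 g


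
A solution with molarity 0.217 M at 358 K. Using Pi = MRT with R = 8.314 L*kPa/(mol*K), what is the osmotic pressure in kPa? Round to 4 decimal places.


Osmotic pressure (van't Hoff): Pi = M*R*T.
RT = 8.314 * 358 = 2976.412
Pi = 0.217 * 2976.412
Pi = 645.881404 kPa, rounded to 4 dp:

645.8814 kPa


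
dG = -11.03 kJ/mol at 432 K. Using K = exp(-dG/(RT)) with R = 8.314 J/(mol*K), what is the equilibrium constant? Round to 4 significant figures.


dG is in kJ/mol; multiply by 1000 to match R in J/(mol*K).
RT = 8.314 * 432 = 3591.648 J/mol
exponent = -dG*1000 / (RT) = -(-11.03*1000) / 3591.648 = 3.07101364
K = exp(3.07101364)
K = 21.563749, rounded to 4 significant figures:

21.56


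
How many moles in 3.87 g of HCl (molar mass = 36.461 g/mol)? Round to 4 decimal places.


n = mass / M
n = 3.87 / 36.461
n = 0.10614081 mol, rounded to 4 dp:

0.1061 mol


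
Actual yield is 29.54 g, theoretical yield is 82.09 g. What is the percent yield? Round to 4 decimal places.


% yield = 100 * actual / theoretical
% yield = 100 * 29.54 / 82.09
% yield = 35.98489463 %, rounded to 4 dp:

35.9849 %


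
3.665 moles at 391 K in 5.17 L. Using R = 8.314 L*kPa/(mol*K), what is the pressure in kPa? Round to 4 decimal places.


PV = nRT, solve for P = nRT / V.
nRT = 3.665 * 8.314 * 391 = 11914.0867
P = 11914.0867 / 5.17
P = 2304.46551257 kPa, rounded to 4 dp:

2304.4655 kPa


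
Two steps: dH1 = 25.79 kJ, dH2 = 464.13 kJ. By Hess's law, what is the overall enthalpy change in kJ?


Hess's law: enthalpy is a state function, so add the step enthalpies.
dH_total = dH1 + dH2 = 25.79 + (464.13)
dH_total = 489.92 kJ:

489.92 kJ


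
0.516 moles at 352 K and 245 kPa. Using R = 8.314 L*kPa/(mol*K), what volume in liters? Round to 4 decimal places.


PV = nRT, solve for V = nRT / P.
nRT = 0.516 * 8.314 * 352 = 1510.0884
V = 1510.0884 / 245
V = 6.16362612 L, rounded to 4 dp:

6.1636 L


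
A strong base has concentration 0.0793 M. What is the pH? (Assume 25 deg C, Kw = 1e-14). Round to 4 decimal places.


A strong base dissociates completely, so [OH-] equals the given concentration.
pOH = -log10([OH-]) = -log10(0.0793) = 1.100727
pH = 14 - pOH = 14 - 1.100727
pH = 12.899273, rounded to 4 dp:

12.8993


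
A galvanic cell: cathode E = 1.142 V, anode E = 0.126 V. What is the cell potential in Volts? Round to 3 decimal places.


Standard cell potential: E_cell = E_cathode - E_anode.
E_cell = 1.142 - (0.126)
E_cell = 1.016 V, rounded to 3 dp:

1.016 V


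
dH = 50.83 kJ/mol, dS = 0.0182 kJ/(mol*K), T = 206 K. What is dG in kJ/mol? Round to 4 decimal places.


Gibbs: dG = dH - T*dS (consistent units, dS already in kJ/(mol*K)).
T*dS = 206 * 0.0182 = 3.7492
dG = 50.83 - (3.7492)
dG = 47.0808 kJ/mol, rounded to 4 dp:

47.0808 kJ/mol


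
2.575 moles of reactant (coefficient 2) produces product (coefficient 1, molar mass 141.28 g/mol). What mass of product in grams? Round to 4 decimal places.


Use the coefficient ratio to convert reactant moles to product moles, then multiply by the product's molar mass.
moles_P = moles_R * (coeff_P / coeff_R) = 2.575 * (1/2) = 1.2875
mass_P = moles_P * M_P = 1.2875 * 141.28
mass_P = 181.898 g, rounded to 4 dp:

181.8980 g


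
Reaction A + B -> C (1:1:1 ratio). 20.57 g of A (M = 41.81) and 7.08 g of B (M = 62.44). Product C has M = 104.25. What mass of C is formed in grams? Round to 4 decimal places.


Find moles of each reactant; the smaller value is the limiting reagent in a 1:1:1 reaction, so moles_C equals moles of the limiter.
n_A = mass_A / M_A = 20.57 / 41.81 = 0.491988 mol
n_B = mass_B / M_B = 7.08 / 62.44 = 0.113389 mol
Limiting reagent: B (smaller), n_limiting = 0.113389 mol
mass_C = n_limiting * M_C = 0.113389 * 104.25
mass_C = 11.82080325 g, rounded to 4 dp:

11.8208 g


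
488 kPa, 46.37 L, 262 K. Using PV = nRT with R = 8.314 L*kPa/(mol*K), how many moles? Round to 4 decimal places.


PV = nRT, solve for n = PV / (RT).
PV = 488 * 46.37 = 22628.56
RT = 8.314 * 262 = 2178.268
n = 22628.56 / 2178.268
n = 10.38832687 mol, rounded to 4 dp:

10.3883 mol


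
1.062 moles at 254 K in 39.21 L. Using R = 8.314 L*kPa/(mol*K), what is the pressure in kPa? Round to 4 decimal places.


PV = nRT, solve for P = nRT / V.
nRT = 1.062 * 8.314 * 254 = 2242.6849
P = 2242.6849 / 39.21
P = 57.19675848 kPa, rounded to 4 dp:

57.1968 kPa


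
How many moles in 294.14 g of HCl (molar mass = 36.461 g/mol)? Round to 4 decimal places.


n = mass / M
n = 294.14 / 36.461
n = 8.06724994 mol, rounded to 4 dp:

8.0672 mol


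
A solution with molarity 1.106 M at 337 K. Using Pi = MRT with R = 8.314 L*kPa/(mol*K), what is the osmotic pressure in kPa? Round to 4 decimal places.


Osmotic pressure (van't Hoff): Pi = M*R*T.
RT = 8.314 * 337 = 2801.818
Pi = 1.106 * 2801.818
Pi = 3098.810708 kPa, rounded to 4 dp:

3098.8107 kPa


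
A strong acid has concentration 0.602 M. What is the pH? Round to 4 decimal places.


A strong acid dissociates completely, so [H+] equals the given concentration.
pH = -log10([H+]) = -log10(0.602)
pH = 0.22040351, rounded to 4 dp:

0.2204


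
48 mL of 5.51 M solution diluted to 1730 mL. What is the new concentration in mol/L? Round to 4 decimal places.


Dilution: M1*V1 = M2*V2, solve for M2.
M2 = M1*V1 / V2
M2 = 5.51 * 48 / 1730
M2 = 264.48 / 1730
M2 = 0.15287861 mol/L, rounded to 4 dp:

0.1529 mol/L


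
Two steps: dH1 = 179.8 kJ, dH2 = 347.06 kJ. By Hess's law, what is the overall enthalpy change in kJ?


Hess's law: enthalpy is a state function, so add the step enthalpies.
dH_total = dH1 + dH2 = 179.8 + (347.06)
dH_total = 526.86 kJ:

526.86 kJ


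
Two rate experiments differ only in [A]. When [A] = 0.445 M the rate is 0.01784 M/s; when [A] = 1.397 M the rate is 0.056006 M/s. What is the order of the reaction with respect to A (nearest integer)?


Rate is proportional to [A]^n, so rate2/rate1 = ([A]2/[A]1)^n. Take logs to solve for n.
rate2/rate1 = 0.056006 / 0.01784 = 3.1393
[A]2/[A]1 = 1.397 / 0.445 = 3.1393
n = ln(3.1393) / ln(3.1393) = 1.0
Nearest integer order:

1


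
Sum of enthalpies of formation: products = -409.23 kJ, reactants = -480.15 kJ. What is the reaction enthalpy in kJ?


dH_rxn = sum(dH_f products) - sum(dH_f reactants)
dH_rxn = -409.23 - (-480.15)
dH_rxn = 70.92 kJ:

70.92 kJ


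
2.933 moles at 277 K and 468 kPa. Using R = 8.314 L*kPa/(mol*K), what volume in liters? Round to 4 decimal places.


PV = nRT, solve for V = nRT / P.
nRT = 2.933 * 8.314 * 277 = 6754.6345
V = 6754.6345 / 468
V = 14.4329797 L, rounded to 4 dp:

14.4330 L


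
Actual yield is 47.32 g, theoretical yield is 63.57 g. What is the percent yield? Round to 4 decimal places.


% yield = 100 * actual / theoretical
% yield = 100 * 47.32 / 63.57
% yield = 74.43762781 %, rounded to 4 dp:

74.4376 %


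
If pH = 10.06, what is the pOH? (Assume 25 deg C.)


At 25 deg C, pH + pOH = 14.
pOH = 14 - pH = 14 - 10.06
pOH = 3.94:

3.94


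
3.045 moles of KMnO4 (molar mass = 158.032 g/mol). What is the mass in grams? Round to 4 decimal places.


mass = n * M
mass = 3.045 * 158.032
mass = 481.20744 g, rounded to 4 dp:

481.2074 g


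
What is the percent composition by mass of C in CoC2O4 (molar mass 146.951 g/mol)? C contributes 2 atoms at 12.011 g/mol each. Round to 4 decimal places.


pct = 100 * (n_elem * M_elem) / M_total
mass_contribution = 2 * 12.011 = 24.022 g/mol
pct = 100 * 24.022 / 146.951
pct = 16.34694558 %, rounded to 4 dp:

16.3469 %


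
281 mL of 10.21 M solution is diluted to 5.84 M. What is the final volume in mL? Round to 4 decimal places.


Dilution: M1*V1 = M2*V2, solve for V2.
V2 = M1*V1 / M2
V2 = 10.21 * 281 / 5.84
V2 = 2869.01 / 5.84
V2 = 491.26883562 mL, rounded to 4 dp:

491.2688 mL


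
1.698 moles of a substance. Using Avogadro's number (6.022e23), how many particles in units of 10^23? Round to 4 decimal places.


N = n * NA, then divide by 1e23 for the requested units.
N / 1e23 = n * 6.022
N / 1e23 = 1.698 * 6.022
N / 1e23 = 10.225356, rounded to 4 dp:

10.2254


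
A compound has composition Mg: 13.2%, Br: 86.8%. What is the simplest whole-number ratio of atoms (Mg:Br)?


Assume 100 g of compound, divide each mass% by atomic mass to get moles, then normalize by the smallest to get a raw atom ratio.
Moles per 100 g: Mg: 13.2/24.305 = 0.5431, Br: 86.8/79.904 = 1.0863
Raw ratio (divide by min = 0.5431): Mg: 1.0, Br: 2.0
Multiply by 1 to clear fractions: Mg: 1.0 ~= 1, Br: 2.0 ~= 2
Reduce by GCD to get the simplest whole-number ratio:

1:2


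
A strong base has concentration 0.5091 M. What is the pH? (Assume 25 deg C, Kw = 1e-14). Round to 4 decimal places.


A strong base dissociates completely, so [OH-] equals the given concentration.
pOH = -log10([OH-]) = -log10(0.5091) = 0.293197
pH = 14 - pOH = 14 - 0.293197
pH = 13.706803, rounded to 4 dp:

13.7068


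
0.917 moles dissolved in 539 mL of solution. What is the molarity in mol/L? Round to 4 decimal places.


Convert volume to liters: V_L = V_mL / 1000.
V_L = 539 / 1000 = 0.539 L
M = n / V_L = 0.917 / 0.539
M = 1.7012987 mol/L, rounded to 4 dp:

1.7013 mol/L


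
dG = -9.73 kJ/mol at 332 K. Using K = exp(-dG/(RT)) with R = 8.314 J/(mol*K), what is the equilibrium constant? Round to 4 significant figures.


dG is in kJ/mol; multiply by 1000 to match R in J/(mol*K).
RT = 8.314 * 332 = 2760.248 J/mol
exponent = -dG*1000 / (RT) = -(-9.73*1000) / 2760.248 = 3.52504558
K = exp(3.52504558)
K = 33.955321, rounded to 4 significant figures:

33.96


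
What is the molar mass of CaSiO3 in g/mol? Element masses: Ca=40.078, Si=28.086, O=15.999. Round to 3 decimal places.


M = sum(count * atomic_mass) over atoms.
M = 1*40.078 + 1*28.086 + 3*15.999
M = 40.078 + 28.086 + 47.997
M = 116.161 g/mol, rounded to 3 dp:

116.161 g/mol


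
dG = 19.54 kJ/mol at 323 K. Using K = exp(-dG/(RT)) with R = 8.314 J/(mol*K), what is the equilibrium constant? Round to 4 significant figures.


dG is in kJ/mol; multiply by 1000 to match R in J/(mol*K).
RT = 8.314 * 323 = 2685.422 J/mol
exponent = -dG*1000 / (RT) = -(19.54*1000) / 2685.422 = -7.2763238
K = exp(-7.2763238)
K = 0.00069172381, rounded to 4 significant figures:

0.0006917


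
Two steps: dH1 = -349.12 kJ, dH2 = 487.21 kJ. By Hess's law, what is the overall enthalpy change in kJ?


Hess's law: enthalpy is a state function, so add the step enthalpies.
dH_total = dH1 + dH2 = -349.12 + (487.21)
dH_total = 138.09 kJ:

138.09 kJ


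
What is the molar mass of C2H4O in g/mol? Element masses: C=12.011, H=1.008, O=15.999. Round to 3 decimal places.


M = sum(count * atomic_mass) over atoms.
M = 2*12.011 + 4*1.008 + 1*15.999
M = 24.022 + 4.032 + 15.999
M = 44.053 g/mol, rounded to 3 dp:

44.053 g/mol


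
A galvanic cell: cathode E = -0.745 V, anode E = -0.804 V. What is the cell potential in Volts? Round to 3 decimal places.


Standard cell potential: E_cell = E_cathode - E_anode.
E_cell = -0.745 - (-0.804)
E_cell = 0.059 V, rounded to 3 dp:

0.059 V


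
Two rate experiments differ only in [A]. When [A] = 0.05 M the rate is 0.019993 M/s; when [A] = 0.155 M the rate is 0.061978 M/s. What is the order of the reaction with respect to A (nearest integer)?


Rate is proportional to [A]^n, so rate2/rate1 = ([A]2/[A]1)^n. Take logs to solve for n.
rate2/rate1 = 0.061978 / 0.019993 = 3.1
[A]2/[A]1 = 0.155 / 0.05 = 3.1
n = ln(3.1) / ln(3.1) = 1.0
Nearest integer order:

1


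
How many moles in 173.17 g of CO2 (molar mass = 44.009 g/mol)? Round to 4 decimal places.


n = mass / M
n = 173.17 / 44.009
n = 3.93487696 mol, rounded to 4 dp:

3.9349 mol


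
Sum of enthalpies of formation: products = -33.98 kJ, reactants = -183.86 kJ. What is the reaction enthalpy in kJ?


dH_rxn = sum(dH_f products) - sum(dH_f reactants)
dH_rxn = -33.98 - (-183.86)
dH_rxn = 149.88 kJ:

149.88 kJ


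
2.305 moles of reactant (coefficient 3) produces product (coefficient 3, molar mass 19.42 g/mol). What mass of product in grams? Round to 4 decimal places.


Use the coefficient ratio to convert reactant moles to product moles, then multiply by the product's molar mass.
moles_P = moles_R * (coeff_P / coeff_R) = 2.305 * (3/3) = 2.305
mass_P = moles_P * M_P = 2.305 * 19.42
mass_P = 44.7631 g, rounded to 4 dp:

44.7631 g


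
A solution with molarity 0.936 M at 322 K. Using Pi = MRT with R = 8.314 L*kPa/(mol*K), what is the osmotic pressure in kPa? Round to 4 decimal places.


Osmotic pressure (van't Hoff): Pi = M*R*T.
RT = 8.314 * 322 = 2677.108
Pi = 0.936 * 2677.108
Pi = 2505.773088 kPa, rounded to 4 dp:

2505.7731 kPa


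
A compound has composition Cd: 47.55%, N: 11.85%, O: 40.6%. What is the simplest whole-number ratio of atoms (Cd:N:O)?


Assume 100 g of compound, divide each mass% by atomic mass to get moles, then normalize by the smallest to get a raw atom ratio.
Moles per 100 g: Cd: 47.55/112.414 = 0.423, N: 11.85/14.007 = 0.846, O: 40.6/15.999 = 2.5377
Raw ratio (divide by min = 0.423): Cd: 1.0, N: 2.0, O: 5.999
Multiply by 1 to clear fractions: Cd: 1.0 ~= 1, N: 2.0 ~= 2, O: 5.999 ~= 6
Reduce by GCD to get the simplest whole-number ratio:

1:2:6


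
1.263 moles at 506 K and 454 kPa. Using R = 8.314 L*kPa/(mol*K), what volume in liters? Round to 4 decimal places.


PV = nRT, solve for V = nRT / P.
nRT = 1.263 * 8.314 * 506 = 5313.2945
V = 5313.2945 / 454
V = 11.70329185 L, rounded to 4 dp:

11.7033 L


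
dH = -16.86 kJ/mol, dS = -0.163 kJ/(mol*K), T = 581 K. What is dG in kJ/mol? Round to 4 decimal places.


Gibbs: dG = dH - T*dS (consistent units, dS already in kJ/(mol*K)).
T*dS = 581 * -0.163 = -94.703
dG = -16.86 - (-94.703)
dG = 77.843 kJ/mol, rounded to 4 dp:

77.8430 kJ/mol


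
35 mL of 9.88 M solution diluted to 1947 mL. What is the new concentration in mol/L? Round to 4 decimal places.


Dilution: M1*V1 = M2*V2, solve for M2.
M2 = M1*V1 / V2
M2 = 9.88 * 35 / 1947
M2 = 345.8 / 1947
M2 = 0.17760657 mol/L, rounded to 4 dp:

0.1776 mol/L


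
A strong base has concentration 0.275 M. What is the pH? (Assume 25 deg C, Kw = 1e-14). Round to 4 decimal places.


A strong base dissociates completely, so [OH-] equals the given concentration.
pOH = -log10([OH-]) = -log10(0.275) = 0.560667
pH = 14 - pOH = 14 - 0.560667
pH = 13.439333, rounded to 4 dp:

13.4393


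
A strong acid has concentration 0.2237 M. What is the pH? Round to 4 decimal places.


A strong acid dissociates completely, so [H+] equals the given concentration.
pH = -log10([H+]) = -log10(0.2237)
pH = 0.65033402, rounded to 4 dp:

0.6503


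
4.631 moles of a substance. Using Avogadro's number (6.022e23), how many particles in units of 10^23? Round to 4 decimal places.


N = n * NA, then divide by 1e23 for the requested units.
N / 1e23 = n * 6.022
N / 1e23 = 4.631 * 6.022
N / 1e23 = 27.887882, rounded to 4 dp:

27.8879


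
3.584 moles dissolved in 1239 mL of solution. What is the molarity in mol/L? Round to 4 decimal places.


Convert volume to liters: V_L = V_mL / 1000.
V_L = 1239 / 1000 = 1.239 L
M = n / V_L = 3.584 / 1.239
M = 2.89265537 mol/L, rounded to 4 dp:

2.8927 mol/L


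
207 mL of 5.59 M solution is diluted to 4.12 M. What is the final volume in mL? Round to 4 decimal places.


Dilution: M1*V1 = M2*V2, solve for V2.
V2 = M1*V1 / M2
V2 = 5.59 * 207 / 4.12
V2 = 1157.13 / 4.12
V2 = 280.85679612 mL, rounded to 4 dp:

280.8568 mL


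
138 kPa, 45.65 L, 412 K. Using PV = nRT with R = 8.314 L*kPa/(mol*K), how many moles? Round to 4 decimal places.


PV = nRT, solve for n = PV / (RT).
PV = 138 * 45.65 = 6299.7
RT = 8.314 * 412 = 3425.368
n = 6299.7 / 3425.368
n = 1.83913086 mol, rounded to 4 dp:

1.8391 mol


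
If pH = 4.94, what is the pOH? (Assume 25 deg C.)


At 25 deg C, pH + pOH = 14.
pOH = 14 - pH = 14 - 4.94
pOH = 9.06:

9.06


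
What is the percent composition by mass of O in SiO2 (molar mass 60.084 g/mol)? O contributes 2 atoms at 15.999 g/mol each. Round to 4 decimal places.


pct = 100 * (n_elem * M_elem) / M_total
mass_contribution = 2 * 15.999 = 31.998 g/mol
pct = 100 * 31.998 / 60.084
pct = 53.25544238 %, rounded to 4 dp:

53.2554 %


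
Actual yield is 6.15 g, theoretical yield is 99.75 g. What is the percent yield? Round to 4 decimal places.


% yield = 100 * actual / theoretical
% yield = 100 * 6.15 / 99.75
% yield = 6.16541353 %, rounded to 4 dp:

6.1654 %
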